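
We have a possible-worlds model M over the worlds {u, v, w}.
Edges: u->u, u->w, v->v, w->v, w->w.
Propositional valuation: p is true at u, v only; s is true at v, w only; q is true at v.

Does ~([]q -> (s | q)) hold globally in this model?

Let φ = ~([]q -> (s | q)). Evaluate φ at each world:
  u (successors {u, w}): φ is false.
  v (successors {v}): φ is false.
  w (successors {v, w}): φ is false.
Detail at u (counterexample):
  At u: []q -> (s | q) is true, so ~([]q -> (s | q)) is false.
    At u: []q is false, s | q is false, so []q -> (s | q) is true.
      At u: []q requires q at every successor {u, w}.
        q fails at u, so []q is false at u.

No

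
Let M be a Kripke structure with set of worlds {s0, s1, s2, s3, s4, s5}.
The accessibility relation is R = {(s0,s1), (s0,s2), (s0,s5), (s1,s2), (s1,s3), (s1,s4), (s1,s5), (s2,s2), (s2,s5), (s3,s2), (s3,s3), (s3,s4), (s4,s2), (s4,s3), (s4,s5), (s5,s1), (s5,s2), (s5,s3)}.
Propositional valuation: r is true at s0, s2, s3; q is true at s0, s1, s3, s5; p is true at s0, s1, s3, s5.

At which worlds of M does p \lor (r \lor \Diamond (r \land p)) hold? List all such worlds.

Let φ = p \lor (r \lor \Diamond (r \land p)). Evaluate φ at each world:
  s0 (successors {s1, s2, s5}): φ is true.
  s1 (successors {s2, s3, s4, s5}): φ is true.
  s2 (successors {s2, s5}): φ is true.
  s3 (successors {s2, s3, s4}): φ is true.
  s4 (successors {s2, s3, s5}): φ is true.
  s5 (successors {s1, s2, s3}): φ is true.
For instance, at s1:
  At s1: p is true, r \lor \Diamond (r \land p) is true, so p \lor (r \lor \Diamond (r \land p)) is true.
    At s1: r is false, \Diamond (r \land p) is true, so r \lor \Diamond (r \land p) is true.
      At s1: \Diamond (r \land p) requires r \land p at some successor in {s2, s3, s4, s5}.
        r \land p holds at s3, so \Diamond (r \land p) is true at s1.
Satisfying worlds: {s0, s1, s2, s3, s4, s5}

s0, s1, s2, s3, s4, s5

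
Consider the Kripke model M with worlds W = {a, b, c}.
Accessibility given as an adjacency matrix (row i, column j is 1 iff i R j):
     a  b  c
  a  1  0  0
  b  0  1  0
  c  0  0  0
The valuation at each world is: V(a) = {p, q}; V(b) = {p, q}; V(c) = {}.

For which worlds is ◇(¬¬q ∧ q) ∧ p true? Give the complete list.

Let φ = ◇(¬¬q ∧ q) ∧ p. Evaluate φ at each world:
  a (successors {a}): φ is true.
  b (successors {b}): φ is true.
  c (successors ∅): φ is false.
For instance, at a:
  At a: ◇(¬¬q ∧ q) is true, p is true, so ◇(¬¬q ∧ q) ∧ p is true.
    At a: ◇(¬¬q ∧ q) requires ¬¬q ∧ q at some successor in {a}.
      ¬¬q ∧ q holds at a, so ◇(¬¬q ∧ q) is true at a.
Satisfying worlds: {a, b}

a, b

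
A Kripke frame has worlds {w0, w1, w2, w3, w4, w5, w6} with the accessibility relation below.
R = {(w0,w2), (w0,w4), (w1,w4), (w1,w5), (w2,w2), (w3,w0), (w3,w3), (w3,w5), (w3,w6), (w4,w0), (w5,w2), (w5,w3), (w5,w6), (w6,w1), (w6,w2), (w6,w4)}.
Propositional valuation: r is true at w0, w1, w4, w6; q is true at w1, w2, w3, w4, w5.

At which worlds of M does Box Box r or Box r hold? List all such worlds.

Recall that Box ψ holds at a world iff ψ holds at every accessible world, and Dia ψ holds iff ψ holds at some accessible world.
Let φ = Box Box r or Box r. Evaluate φ at each world:
  w0 (successors {w2, w4}): φ is false.
  w1 (successors {w4, w5}): φ is false.
  w2 (successors {w2}): φ is false.
  w3 (successors {w0, w3, w5, w6}): φ is false.
  w4 (successors {w0}): φ is true.
  w5 (successors {w2, w3, w6}): φ is false.
  w6 (successors {w1, w2, w4}): φ is false.
For instance, at w2:
  At w2: Box Box r is false, Box r is false, so Box Box r or Box r is false.
    At w2: Box Box r requires Box r at every successor {w2}.
      Box r fails at w2, so Box Box r is false at w2.
    At w2: Box r requires r at every successor {w2}.
      r fails at w2, so Box r is false at w2.
Satisfying worlds: {w4}

w4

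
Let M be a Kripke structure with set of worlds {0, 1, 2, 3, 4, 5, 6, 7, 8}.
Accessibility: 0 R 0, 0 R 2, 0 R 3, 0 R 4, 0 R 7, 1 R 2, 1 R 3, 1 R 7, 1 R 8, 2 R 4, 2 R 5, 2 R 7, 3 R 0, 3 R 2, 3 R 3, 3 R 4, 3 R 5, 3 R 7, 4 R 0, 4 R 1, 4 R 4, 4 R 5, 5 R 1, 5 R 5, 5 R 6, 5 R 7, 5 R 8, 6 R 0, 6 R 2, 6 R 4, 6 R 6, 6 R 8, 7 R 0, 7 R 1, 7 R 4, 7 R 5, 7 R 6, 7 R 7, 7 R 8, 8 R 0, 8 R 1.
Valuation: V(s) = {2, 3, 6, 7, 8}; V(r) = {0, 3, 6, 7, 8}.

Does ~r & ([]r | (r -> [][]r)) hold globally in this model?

Let φ = ~r & ([]r | (r -> [][]r)). Evaluate φ at each world:
  0 (successors {0, 2, 3, 4, 7}): φ is false.
  1 (successors {2, 3, 7, 8}): φ is true.
  2 (successors {4, 5, 7}): φ is true.
  3 (successors {0, 2, 3, 4, 5, 7}): φ is false.
  4 (successors {0, 1, 4, 5}): φ is true.
  5 (successors {1, 5, 6, 7, 8}): φ is true.
  6 (successors {0, 2, 4, 6, 8}): φ is false.
  7 (successors {0, 1, 4, 5, 6, 7, 8}): φ is false.
  8 (successors {0, 1}): φ is false.
Detail at 0 (counterexample):
  At 0: ~r is false, []r | (r -> [][]r) is false, so ~r & ([]r | (r -> [][]r)) is false.
    At 0: []r is false, r -> [][]r is false, so []r | (r -> [][]r) is false.
      At 0: []r requires r at every successor {0, 2, 3, 4, 7}.
        r fails at 2, so []r is false at 0.
      At 0: r is true, [][]r is false, so r -> [][]r is false.

No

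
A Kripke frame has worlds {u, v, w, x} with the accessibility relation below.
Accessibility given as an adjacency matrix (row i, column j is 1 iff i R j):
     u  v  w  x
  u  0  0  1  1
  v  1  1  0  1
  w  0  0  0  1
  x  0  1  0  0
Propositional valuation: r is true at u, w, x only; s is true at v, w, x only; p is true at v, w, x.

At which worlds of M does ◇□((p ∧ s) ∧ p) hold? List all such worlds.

u, v, w

Let φ = ◇□((p ∧ s) ∧ p). Evaluate φ at each world:
  u (successors {w, x}): φ is true.
  v (successors {u, v, x}): φ is true.
  w (successors {x}): φ is true.
  x (successors {v}): φ is false.
For instance, at u:
  At u: ◇□((p ∧ s) ∧ p) requires □((p ∧ s) ∧ p) at some successor in {w, x}.
    □((p ∧ s) ∧ p) holds at w, so ◇□((p ∧ s) ∧ p) is true at u.
      At w: □((p ∧ s) ∧ p) requires (p ∧ s) ∧ p at every successor {x}.
        At x: (p ∧ s) ∧ p is true.
      So □((p ∧ s) ∧ p) is true at w.
Satisfying worlds: {u, v, w}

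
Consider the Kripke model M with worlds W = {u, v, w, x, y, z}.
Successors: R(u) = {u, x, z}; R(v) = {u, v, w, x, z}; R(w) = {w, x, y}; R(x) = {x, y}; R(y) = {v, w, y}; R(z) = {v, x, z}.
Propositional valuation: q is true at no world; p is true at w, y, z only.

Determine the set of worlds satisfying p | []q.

w, y, z

Let φ = p | []q. Evaluate φ at each world:
  u (successors {u, x, z}): φ is false.
  v (successors {u, v, w, x, z}): φ is false.
  w (successors {w, x, y}): φ is true.
  x (successors {x, y}): φ is false.
  y (successors {v, w, y}): φ is true.
  z (successors {v, x, z}): φ is true.
For instance, at v:
  At v: p is false, []q is false, so p | []q is false.
    At v: []q requires q at every successor {u, v, w, x, z}.
      q fails at u, so []q is false at v.
Satisfying worlds: {w, y, z}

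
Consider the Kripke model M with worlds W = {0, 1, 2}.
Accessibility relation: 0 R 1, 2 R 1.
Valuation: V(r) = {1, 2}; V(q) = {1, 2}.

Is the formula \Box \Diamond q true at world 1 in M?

Yes

Recall that \Box ψ holds at a world iff ψ holds at every accessible world, and \Diamond ψ holds iff ψ holds at some accessible world.
At 1: no accessible worlds, so \Box \Diamond q holds vacuously.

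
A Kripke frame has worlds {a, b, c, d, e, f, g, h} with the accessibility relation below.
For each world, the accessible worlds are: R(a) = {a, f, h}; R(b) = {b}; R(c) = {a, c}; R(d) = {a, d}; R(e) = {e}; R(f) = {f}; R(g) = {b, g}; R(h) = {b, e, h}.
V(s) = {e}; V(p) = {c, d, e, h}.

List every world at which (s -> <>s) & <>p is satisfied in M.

Let φ = (s -> <>s) & <>p. Evaluate φ at each world:
  a (successors {a, f, h}): φ is true.
  b (successors {b}): φ is false.
  c (successors {a, c}): φ is true.
  d (successors {a, d}): φ is true.
  e (successors {e}): φ is true.
  f (successors {f}): φ is false.
  g (successors {b, g}): φ is false.
  h (successors {b, e, h}): φ is true.
For instance, at a:
  At a: s -> <>s is true, <>p is true, so (s -> <>s) & <>p is true.
    At a: s is false, <>s is false, so s -> <>s is true.
      At a: <>s requires s at some successor in {a, f, h}.
        At a: s is false.
        At f: s is false.
        At h: s is false.
      So <>s is false at a.
    At a: <>p requires p at some successor in {a, f, h}.
      p holds at h, so <>p is true at a.
Satisfying worlds: {a, c, d, e, h}

a, c, d, e, h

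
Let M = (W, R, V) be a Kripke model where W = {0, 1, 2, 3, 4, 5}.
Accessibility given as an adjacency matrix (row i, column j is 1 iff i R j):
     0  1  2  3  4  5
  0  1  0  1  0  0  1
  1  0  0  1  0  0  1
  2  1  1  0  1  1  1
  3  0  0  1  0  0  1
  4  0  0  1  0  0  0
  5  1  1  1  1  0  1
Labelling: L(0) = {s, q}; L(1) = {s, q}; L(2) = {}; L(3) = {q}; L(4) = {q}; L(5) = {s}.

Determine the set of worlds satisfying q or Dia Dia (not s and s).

0, 1, 3, 4

Let φ = q or Dia Dia (not s and s). Evaluate φ at each world:
  0 (successors {0, 2, 5}): φ is true.
  1 (successors {2, 5}): φ is true.
  2 (successors {0, 1, 3, 4, 5}): φ is false.
  3 (successors {2, 5}): φ is true.
  4 (successors {2}): φ is true.
  5 (successors {0, 1, 2, 3, 5}): φ is false.
For instance, at 4:
  At 4: q is true, Dia Dia (not s and s) is false, so q or Dia Dia (not s and s) is true.
    At 4: Dia Dia (not s and s) requires Dia (not s and s) at some successor in {2}.
      At 2: Dia (not s and s) is false.
    So Dia Dia (not s and s) is false at 4.
Satisfying worlds: {0, 1, 3, 4}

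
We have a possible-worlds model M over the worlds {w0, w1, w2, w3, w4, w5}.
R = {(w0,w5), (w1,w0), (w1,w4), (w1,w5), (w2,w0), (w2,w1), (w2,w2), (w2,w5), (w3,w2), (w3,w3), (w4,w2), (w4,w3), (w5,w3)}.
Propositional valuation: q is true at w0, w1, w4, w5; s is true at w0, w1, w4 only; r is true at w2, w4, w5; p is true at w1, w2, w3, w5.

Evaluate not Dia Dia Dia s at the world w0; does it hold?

Yes

At w0: Dia Dia Dia s is false, so not Dia Dia Dia s is true.
  At w0: Dia Dia Dia s requires Dia Dia s at some successor in {w5}.
    At w5: Dia Dia s is false.
  So Dia Dia Dia s is false at w0.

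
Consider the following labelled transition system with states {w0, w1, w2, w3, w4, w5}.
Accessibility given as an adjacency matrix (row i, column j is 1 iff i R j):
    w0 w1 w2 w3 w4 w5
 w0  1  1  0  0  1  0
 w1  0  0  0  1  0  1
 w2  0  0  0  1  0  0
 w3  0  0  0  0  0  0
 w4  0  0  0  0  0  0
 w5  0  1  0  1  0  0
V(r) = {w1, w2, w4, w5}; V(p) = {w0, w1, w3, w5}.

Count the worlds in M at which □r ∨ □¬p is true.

Let φ = □r ∨ □¬p. Evaluate φ at each world:
  w0 (successors {w0, w1, w4}): φ is false.
  w1 (successors {w3, w5}): φ is false.
  w2 (successors {w3}): φ is false.
  w3 (successors ∅): φ is true.
  w4 (successors ∅): φ is true.
  w5 (successors {w1, w3}): φ is false.
For instance, at w1:
  At w1: □r is false, □¬p is false, so □r ∨ □¬p is false.
    At w1: □r requires r at every successor {w3, w5}.
      r fails at w3, so □r is false at w1.
    At w1: □¬p requires ¬p at every successor {w3, w5}.
      ¬p fails at w3, so □¬p is false at w1.
Satisfying worlds: {w3, w4}

2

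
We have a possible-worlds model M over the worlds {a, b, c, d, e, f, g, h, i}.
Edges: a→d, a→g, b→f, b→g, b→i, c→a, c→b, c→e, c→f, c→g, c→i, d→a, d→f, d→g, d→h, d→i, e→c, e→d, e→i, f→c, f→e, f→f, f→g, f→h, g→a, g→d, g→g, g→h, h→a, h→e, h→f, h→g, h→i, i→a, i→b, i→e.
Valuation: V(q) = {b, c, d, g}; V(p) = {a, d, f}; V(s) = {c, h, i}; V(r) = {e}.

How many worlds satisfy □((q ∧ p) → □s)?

Recall that □ψ holds at a world iff ψ holds at every accessible world, and ◇ψ holds iff ψ holds at some accessible world.
Let φ = □((q ∧ p) → □s). Evaluate φ at each world:
  a (successors {d, g}): φ is false.
  b (successors {f, g, i}): φ is true.
  c (successors {a, b, e, f, g, i}): φ is true.
  d (successors {a, f, g, h, i}): φ is true.
  e (successors {c, d, i}): φ is false.
  f (successors {c, e, f, g, h}): φ is true.
  g (successors {a, d, g, h}): φ is false.
  h (successors {a, e, f, g, i}): φ is true.
  i (successors {a, b, e}): φ is true.
For instance, at e:
  At e: □((q ∧ p) → □s) requires (q ∧ p) → □s at every successor {c, d, i}.
    (q ∧ p) → □s fails at d, so □((q ∧ p) → □s) is false at e.
      At d: q ∧ p is true, □s is false, so (q ∧ p) → □s is false.
Satisfying worlds: {b, c, d, f, h, i}

6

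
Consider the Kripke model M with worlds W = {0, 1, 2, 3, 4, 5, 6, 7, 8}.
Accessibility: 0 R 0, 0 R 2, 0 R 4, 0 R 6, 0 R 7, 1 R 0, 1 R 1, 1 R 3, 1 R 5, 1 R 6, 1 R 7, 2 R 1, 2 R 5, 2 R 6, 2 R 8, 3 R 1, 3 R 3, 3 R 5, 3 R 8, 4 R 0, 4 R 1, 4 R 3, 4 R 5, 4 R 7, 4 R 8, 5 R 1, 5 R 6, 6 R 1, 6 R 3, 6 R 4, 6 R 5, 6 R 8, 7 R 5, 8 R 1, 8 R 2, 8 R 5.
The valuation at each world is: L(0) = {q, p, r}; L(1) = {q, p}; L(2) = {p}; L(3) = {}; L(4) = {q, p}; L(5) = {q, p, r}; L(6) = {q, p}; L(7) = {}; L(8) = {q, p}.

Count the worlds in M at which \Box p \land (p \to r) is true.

Let φ = \Box p \land (p \to r). Evaluate φ at each world:
  0 (successors {0, 2, 4, 6, 7}): φ is false.
  1 (successors {0, 1, 3, 5, 6, 7}): φ is false.
  2 (successors {1, 5, 6, 8}): φ is false.
  3 (successors {1, 3, 5, 8}): φ is false.
  4 (successors {0, 1, 3, 5, 7, 8}): φ is false.
  5 (successors {1, 6}): φ is true.
  6 (successors {1, 3, 4, 5, 8}): φ is false.
  7 (successors {5}): φ is true.
  8 (successors {1, 2, 5}): φ is false.
For instance, at 2:
  At 2: \Box p is true, p \to r is false, so \Box p \land (p \to r) is false.
    At 2: \Box p requires p at every successor {1, 5, 6, 8}.
      At 1: p is true.
      At 5: p is true.
      At 6: p is true.
      At 8: p is true.
    So \Box p is true at 2.
Satisfying worlds: {5, 7}

2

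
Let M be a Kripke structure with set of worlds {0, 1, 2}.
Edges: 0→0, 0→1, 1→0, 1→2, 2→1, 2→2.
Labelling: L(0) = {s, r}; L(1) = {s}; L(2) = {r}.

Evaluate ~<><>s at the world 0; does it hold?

At 0: <><>s is true, so ~<><>s is false.
  At 0: <><>s requires <>s at some successor in {0, 1}.
    <>s holds at 0, so <><>s is true at 0.
      At 0: <>s requires s at some successor in {0, 1}.
        s holds at 0, so <>s is true at 0.

No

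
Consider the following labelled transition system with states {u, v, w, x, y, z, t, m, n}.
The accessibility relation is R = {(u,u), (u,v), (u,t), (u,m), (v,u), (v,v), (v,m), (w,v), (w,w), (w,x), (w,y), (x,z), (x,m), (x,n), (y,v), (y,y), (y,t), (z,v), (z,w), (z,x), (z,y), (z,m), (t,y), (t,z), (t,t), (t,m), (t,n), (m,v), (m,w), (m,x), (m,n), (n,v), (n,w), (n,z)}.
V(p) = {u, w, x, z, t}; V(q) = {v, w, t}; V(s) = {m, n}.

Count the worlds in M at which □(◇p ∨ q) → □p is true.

Let φ = □(◇p ∨ q) → □p. Evaluate φ at each world:
  u (successors {u, v, t, m}): φ is false.
  v (successors {u, v, m}): φ is false.
  w (successors {v, w, x, y}): φ is false.
  x (successors {z, m, n}): φ is false.
  y (successors {v, y, t}): φ is false.
  z (successors {v, w, x, y, m}): φ is false.
  t (successors {y, z, t, m, n}): φ is false.
  m (successors {v, w, x, n}): φ is false.
  n (successors {v, w, z}): φ is false.
For instance, at n:
  At n: □(◇p ∨ q) is true, □p is false, so □(◇p ∨ q) → □p is false.
    At n: □(◇p ∨ q) requires ◇p ∨ q at every successor {v, w, z}.
      At v: ◇p ∨ q is true.
      At w: ◇p ∨ q is true.
      At z: ◇p ∨ q is true.
    So □(◇p ∨ q) is true at n.
    At n: □p requires p at every successor {v, w, z}.
      p fails at v, so □p is false at n.
Satisfying worlds: none.

0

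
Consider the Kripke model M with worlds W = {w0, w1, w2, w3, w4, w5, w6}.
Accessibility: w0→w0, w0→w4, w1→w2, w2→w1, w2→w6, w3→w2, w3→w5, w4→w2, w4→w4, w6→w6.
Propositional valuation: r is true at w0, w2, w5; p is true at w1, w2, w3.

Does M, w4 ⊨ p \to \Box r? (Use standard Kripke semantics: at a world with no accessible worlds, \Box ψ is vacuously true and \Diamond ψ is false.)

Yes

Recall that \Box ψ holds at a world iff ψ holds at every accessible world, and \Diamond ψ holds iff ψ holds at some accessible world.
At w4: p is false, \Box r is false, so p \to \Box r is true.
  At w4: \Box r requires r at every successor {w2, w4}.
    r fails at w4, so \Box r is false at w4.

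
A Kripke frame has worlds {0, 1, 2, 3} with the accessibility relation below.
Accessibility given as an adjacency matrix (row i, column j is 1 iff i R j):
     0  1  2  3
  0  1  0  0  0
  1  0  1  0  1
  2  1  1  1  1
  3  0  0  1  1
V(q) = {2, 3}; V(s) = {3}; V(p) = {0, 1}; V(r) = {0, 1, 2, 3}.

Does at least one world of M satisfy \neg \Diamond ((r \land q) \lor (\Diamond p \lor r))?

Let φ = \neg \Diamond ((r \land q) \lor (\Diamond p \lor r)). Evaluate φ at each world:
  0 (successors {0}): φ is false.
  1 (successors {1, 3}): φ is false.
  2 (successors {0, 1, 2, 3}): φ is false.
  3 (successors {2, 3}): φ is false.
For instance, at 3:
  At 3: \Diamond ((r \land q) \lor (\Diamond p \lor r)) is true, so \neg \Diamond ((r \land q) \lor (\Diamond p \lor r)) is false.
    At 3: \Diamond ((r \land q) \lor (\Diamond p \lor r)) requires (r \land q) \lor (\Diamond p \lor r) at some successor in {2, 3}.
      (r \land q) \lor (\Diamond p \lor r) holds at 2, so \Diamond ((r \land q) \lor (\Diamond p \lor r)) is true at 3.

No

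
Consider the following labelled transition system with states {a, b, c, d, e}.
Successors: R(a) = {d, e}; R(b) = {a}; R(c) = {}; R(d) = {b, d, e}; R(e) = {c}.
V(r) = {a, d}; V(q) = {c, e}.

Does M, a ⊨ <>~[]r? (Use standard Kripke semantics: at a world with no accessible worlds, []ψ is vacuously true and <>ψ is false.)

Yes

At a: <>~[]r requires ~[]r at some successor in {d, e}.
  ~[]r holds at d, so <>~[]r is true at a.
    At d: []r is false, so ~[]r is true.
      At d: []r requires r at every successor {b, d, e}.
        r fails at b, so []r is false at d.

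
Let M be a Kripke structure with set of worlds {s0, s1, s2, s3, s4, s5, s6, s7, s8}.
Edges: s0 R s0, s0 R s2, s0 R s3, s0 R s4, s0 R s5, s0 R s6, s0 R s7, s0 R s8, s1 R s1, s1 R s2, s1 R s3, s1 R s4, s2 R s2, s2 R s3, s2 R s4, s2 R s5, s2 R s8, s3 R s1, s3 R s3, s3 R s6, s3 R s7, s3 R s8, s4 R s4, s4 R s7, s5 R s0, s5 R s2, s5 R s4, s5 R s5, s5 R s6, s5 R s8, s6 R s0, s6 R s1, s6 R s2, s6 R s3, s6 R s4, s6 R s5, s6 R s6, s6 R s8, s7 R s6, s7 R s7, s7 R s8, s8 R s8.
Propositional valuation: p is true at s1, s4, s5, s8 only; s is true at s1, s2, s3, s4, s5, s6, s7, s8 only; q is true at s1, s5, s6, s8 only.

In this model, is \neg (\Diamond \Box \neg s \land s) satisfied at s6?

Yes

At s6: \Diamond \Box \neg s \land s is false, so \neg (\Diamond \Box \neg s \land s) is true.
  At s6: \Diamond \Box \neg s is false, s is true, so \Diamond \Box \neg s \land s is false.
    At s6: \Diamond \Box \neg s requires \Box \neg s at some successor in {s0, s1, s2, s3, s4, s5, s6, s8}.
      At s0: \Box \neg s is false.
      At s1: \Box \neg s is false.
      At s2: \Box \neg s is false.
      At s3: \Box \neg s is false.
      At s4: \Box \neg s is false.
      At s5: \Box \neg s is false.
      At s6: \Box \neg s is false.
      At s8: \Box \neg s is false.
    So \Diamond \Box \neg s is false at s6.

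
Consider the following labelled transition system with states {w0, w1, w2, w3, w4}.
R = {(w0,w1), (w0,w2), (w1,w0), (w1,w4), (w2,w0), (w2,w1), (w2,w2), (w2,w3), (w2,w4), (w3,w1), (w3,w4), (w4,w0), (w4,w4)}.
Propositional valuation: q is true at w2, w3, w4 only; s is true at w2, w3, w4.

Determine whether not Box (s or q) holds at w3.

At w3: Box (s or q) is false, so not Box (s or q) is true.
  At w3: Box (s or q) requires s or q at every successor {w1, w4}.
    s or q fails at w1, so Box (s or q) is false at w3.

Yes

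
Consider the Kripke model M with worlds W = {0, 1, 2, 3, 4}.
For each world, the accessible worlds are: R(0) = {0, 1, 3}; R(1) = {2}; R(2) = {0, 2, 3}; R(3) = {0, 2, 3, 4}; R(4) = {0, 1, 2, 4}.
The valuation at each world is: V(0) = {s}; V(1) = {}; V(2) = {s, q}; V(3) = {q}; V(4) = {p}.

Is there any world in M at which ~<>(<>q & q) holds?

Let φ = ~<>(<>q & q). Evaluate φ at each world:
  0 (successors {0, 1, 3}): φ is false.
  1 (successors {2}): φ is false.
  2 (successors {0, 2, 3}): φ is false.
  3 (successors {0, 2, 3, 4}): φ is false.
  4 (successors {0, 1, 2, 4}): φ is false.
For instance, at 2:
  At 2: <>(<>q & q) is true, so ~<>(<>q & q) is false.
    At 2: <>(<>q & q) requires <>q & q at some successor in {0, 2, 3}.
      <>q & q holds at 2, so <>(<>q & q) is true at 2.

No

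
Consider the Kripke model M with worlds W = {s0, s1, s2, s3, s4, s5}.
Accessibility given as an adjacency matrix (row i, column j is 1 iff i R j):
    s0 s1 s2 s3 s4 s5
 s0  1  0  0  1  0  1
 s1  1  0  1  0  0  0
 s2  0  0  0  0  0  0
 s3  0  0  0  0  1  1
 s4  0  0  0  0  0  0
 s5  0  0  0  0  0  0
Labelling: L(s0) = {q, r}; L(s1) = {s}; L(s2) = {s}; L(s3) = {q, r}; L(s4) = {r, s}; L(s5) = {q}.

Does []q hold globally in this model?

Recall that []ψ holds at a world iff ψ holds at every accessible world, and <>ψ holds iff ψ holds at some accessible world.
Let φ = []q. Evaluate φ at each world:
  s0 (successors {s0, s3, s5}): φ is true.
  s1 (successors {s0, s2}): φ is false.
  s2 (successors ∅): φ is true.
  s3 (successors {s4, s5}): φ is false.
  s4 (successors ∅): φ is true.
  s5 (successors ∅): φ is true.
Detail at s1 (counterexample):
  At s1: []q requires q at every successor {s0, s2}.
    q fails at s2, so []q is false at s1.

No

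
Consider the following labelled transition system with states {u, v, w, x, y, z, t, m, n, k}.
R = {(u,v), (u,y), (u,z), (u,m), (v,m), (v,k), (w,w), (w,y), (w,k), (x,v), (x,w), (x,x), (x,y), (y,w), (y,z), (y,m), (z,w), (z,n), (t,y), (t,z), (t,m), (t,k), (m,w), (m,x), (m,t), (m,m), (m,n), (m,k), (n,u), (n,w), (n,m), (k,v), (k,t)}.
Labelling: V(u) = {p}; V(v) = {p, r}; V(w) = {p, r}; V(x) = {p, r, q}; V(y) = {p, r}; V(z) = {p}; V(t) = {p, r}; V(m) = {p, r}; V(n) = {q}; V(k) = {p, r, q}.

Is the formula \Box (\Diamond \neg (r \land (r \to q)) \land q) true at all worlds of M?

No

Let φ = \Box (\Diamond \neg (r \land (r \to q)) \land q). Evaluate φ at each world:
  u (successors {v, y, z, m}): φ is false.
  v (successors {m, k}): φ is false.
  w (successors {w, y, k}): φ is false.
  x (successors {v, w, x, y}): φ is false.
  y (successors {w, z, m}): φ is false.
  z (successors {w, n}): φ is false.
  t (successors {y, z, m, k}): φ is false.
  m (successors {w, x, t, m, n, k}): φ is false.
  n (successors {u, w, m}): φ is false.
  k (successors {v, t}): φ is false.
Detail at u (counterexample):
  At u: \Box (\Diamond \neg (r \land (r \to q)) \land q) requires \Diamond \neg (r \land (r \to q)) \land q at every successor {v, y, z, m}.
    \Diamond \neg (r \land (r \to q)) \land q fails at v, so \Box (\Diamond \neg (r \land (r \to q)) \land q) is false at u.
      At v: \Diamond \neg (r \land (r \to q)) is true, q is false, so \Diamond \neg (r \land (r \to q)) \land q is false.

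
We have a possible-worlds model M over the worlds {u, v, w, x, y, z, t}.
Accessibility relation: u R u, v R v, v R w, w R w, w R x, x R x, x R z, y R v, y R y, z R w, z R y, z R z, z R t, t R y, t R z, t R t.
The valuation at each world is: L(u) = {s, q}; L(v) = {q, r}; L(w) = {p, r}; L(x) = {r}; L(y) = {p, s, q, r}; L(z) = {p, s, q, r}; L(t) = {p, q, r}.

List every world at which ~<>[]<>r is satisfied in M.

Let φ = ~<>[]<>r. Evaluate φ at each world:
  u (successors {u}): φ is true.
  v (successors {v, w}): φ is false.
  w (successors {w, x}): φ is false.
  x (successors {x, z}): φ is false.
  y (successors {v, y}): φ is false.
  z (successors {w, y, z, t}): φ is false.
  t (successors {y, z, t}): φ is false.
For instance, at y:
  At y: <>[]<>r is true, so ~<>[]<>r is false.
    At y: <>[]<>r requires []<>r at some successor in {v, y}.
      []<>r holds at v, so <>[]<>r is true at y.
Satisfying worlds: {u}

u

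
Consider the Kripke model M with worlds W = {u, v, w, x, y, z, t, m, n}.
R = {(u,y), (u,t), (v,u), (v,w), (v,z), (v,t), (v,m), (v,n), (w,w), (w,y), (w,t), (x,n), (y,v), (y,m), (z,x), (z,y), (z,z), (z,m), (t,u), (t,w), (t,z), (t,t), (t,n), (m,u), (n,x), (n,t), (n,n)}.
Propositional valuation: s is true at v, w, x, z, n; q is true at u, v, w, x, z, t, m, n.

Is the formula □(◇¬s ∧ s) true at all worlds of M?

No

Let φ = □(◇¬s ∧ s). Evaluate φ at each world:
  u (successors {y, t}): φ is false.
  v (successors {u, w, z, t, m, n}): φ is false.
  w (successors {w, y, t}): φ is false.
  x (successors {n}): φ is true.
  y (successors {v, m}): φ is false.
  z (successors {x, y, z, m}): φ is false.
  t (successors {u, w, z, t, n}): φ is false.
  m (successors {u}): φ is false.
  n (successors {x, t, n}): φ is false.
Detail at u (counterexample):
  At u: □(◇¬s ∧ s) requires ◇¬s ∧ s at every successor {y, t}.
    ◇¬s ∧ s fails at y, so □(◇¬s ∧ s) is false at u.
      At y: ◇¬s is true, s is false, so ◇¬s ∧ s is false.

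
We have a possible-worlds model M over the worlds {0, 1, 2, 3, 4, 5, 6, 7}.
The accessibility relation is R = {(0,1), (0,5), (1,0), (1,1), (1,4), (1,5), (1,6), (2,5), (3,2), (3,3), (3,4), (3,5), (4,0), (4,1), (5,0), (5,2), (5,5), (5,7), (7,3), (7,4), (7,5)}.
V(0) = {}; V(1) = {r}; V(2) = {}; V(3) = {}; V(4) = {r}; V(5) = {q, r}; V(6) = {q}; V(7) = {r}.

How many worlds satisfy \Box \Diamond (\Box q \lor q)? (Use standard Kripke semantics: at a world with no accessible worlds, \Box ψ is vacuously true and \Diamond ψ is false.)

Let φ = \Box \Diamond (\Box q \lor q). Evaluate φ at each world:
  0 (successors {1, 5}): φ is true.
  1 (successors {0, 1, 4, 5, 6}): φ is false.
  2 (successors {5}): φ is true.
  3 (successors {2, 3, 4, 5}): φ is false.
  4 (successors {0, 1}): φ is true.
  5 (successors {0, 2, 5, 7}): φ is true.
  6 (successors ∅): φ is true.
  7 (successors {3, 4, 5}): φ is false.
For instance, at 0:
  At 0: \Box \Diamond (\Box q \lor q) requires \Diamond (\Box q \lor q) at every successor {1, 5}.
      At 1: \Diamond (\Box q \lor q) requires \Box q \lor q at some successor in {0, 1, 4, 5, 6}.
        \Box q \lor q holds at 5, so \Diamond (\Box q \lor q) is true at 1.
      At 5: \Diamond (\Box q \lor q) requires \Box q \lor q at some successor in {0, 2, 5, 7}.
        \Box q \lor q holds at 2, so \Diamond (\Box q \lor q) is true at 5.
  So \Box \Diamond (\Box q \lor q) is true at 0.
Satisfying worlds: {0, 2, 4, 5, 6}

5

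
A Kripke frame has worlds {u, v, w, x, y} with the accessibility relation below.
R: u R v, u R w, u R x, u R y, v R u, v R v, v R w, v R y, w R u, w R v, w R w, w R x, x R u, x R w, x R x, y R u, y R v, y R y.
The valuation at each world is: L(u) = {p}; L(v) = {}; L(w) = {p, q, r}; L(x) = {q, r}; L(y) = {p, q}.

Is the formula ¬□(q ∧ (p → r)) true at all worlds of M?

Yes

Let φ = ¬□(q ∧ (p → r)). Evaluate φ at each world:
  u (successors {v, w, x, y}): φ is true.
  v (successors {u, v, w, y}): φ is true.
  w (successors {u, v, w, x}): φ is true.
  x (successors {u, w, x}): φ is true.
  y (successors {u, v, y}): φ is true.
For instance, at x:
  At x: □(q ∧ (p → r)) is false, so ¬□(q ∧ (p → r)) is true.
    At x: □(q ∧ (p → r)) requires q ∧ (p → r) at every successor {u, w, x}.
      q ∧ (p → r) fails at u, so □(q ∧ (p → r)) is false at x.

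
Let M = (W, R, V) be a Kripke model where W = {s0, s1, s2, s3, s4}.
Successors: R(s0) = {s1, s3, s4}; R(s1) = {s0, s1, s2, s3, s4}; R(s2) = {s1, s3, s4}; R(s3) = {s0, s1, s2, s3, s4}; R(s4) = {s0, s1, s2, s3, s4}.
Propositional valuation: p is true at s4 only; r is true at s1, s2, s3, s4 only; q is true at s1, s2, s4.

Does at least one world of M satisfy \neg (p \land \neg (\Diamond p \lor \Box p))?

Yes

Recall that \Box ψ holds at a world iff ψ holds at every accessible world, and \Diamond ψ holds iff ψ holds at some accessible world.
Let φ = \neg (p \land \neg (\Diamond p \lor \Box p)). Evaluate φ at each world:
  s0 (successors {s1, s3, s4}): φ is true.
  s1 (successors {s0, s1, s2, s3, s4}): φ is true.
  s2 (successors {s1, s3, s4}): φ is true.
  s3 (successors {s0, s1, s2, s3, s4}): φ is true.
  s4 (successors {s0, s1, s2, s3, s4}): φ is true.
Detail at s0 (witness):
  At s0: p \land \neg (\Diamond p \lor \Box p) is false, so \neg (p \land \neg (\Diamond p \lor \Box p)) is true.
    At s0: p is false, \neg (\Diamond p \lor \Box p) is false, so p \land \neg (\Diamond p \lor \Box p) is false.
      At s0: \Diamond p \lor \Box p is true, so \neg (\Diamond p \lor \Box p) is false.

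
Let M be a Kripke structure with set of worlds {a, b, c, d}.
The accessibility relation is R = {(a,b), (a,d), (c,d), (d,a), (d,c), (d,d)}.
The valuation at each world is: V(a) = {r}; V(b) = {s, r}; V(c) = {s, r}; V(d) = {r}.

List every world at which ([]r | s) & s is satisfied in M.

Let φ = ([]r | s) & s. Evaluate φ at each world:
  a (successors {b, d}): φ is false.
  b (successors ∅): φ is true.
  c (successors {d}): φ is true.
  d (successors {a, c, d}): φ is false.
For instance, at c:
  At c: []r | s is true, s is true, so ([]r | s) & s is true.
    At c: []r is true, s is true, so []r | s is true.
      At c: []r requires r at every successor {d}.
        At d: r is true.
      So []r is true at c.
Satisfying worlds: {b, c}

b, c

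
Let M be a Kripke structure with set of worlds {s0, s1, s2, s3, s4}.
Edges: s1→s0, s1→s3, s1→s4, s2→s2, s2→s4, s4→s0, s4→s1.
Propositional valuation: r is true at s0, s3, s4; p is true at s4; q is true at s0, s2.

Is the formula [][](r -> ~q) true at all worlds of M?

Let φ = [][](r -> ~q). Evaluate φ at each world:
  s0 (successors ∅): φ is true.
  s1 (successors {s0, s3, s4}): φ is false.
  s2 (successors {s2, s4}): φ is false.
  s3 (successors ∅): φ is true.
  s4 (successors {s0, s1}): φ is false.
Detail at s1 (counterexample):
  At s1: [][](r -> ~q) requires [](r -> ~q) at every successor {s0, s3, s4}.
    [](r -> ~q) fails at s4, so [][](r -> ~q) is false at s1.
      At s4: [](r -> ~q) requires r -> ~q at every successor {s0, s1}.
        r -> ~q fails at s0, so [](r -> ~q) is false at s4.

No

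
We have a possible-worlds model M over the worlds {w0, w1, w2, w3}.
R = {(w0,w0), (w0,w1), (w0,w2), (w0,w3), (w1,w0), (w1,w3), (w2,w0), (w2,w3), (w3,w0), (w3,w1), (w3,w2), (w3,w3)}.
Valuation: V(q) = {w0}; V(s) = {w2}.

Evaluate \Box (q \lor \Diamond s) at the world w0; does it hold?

No

Recall that \Box ψ holds at a world iff ψ holds at every accessible world, and \Diamond ψ holds iff ψ holds at some accessible world.
At w0: \Box (q \lor \Diamond s) requires q \lor \Diamond s at every successor {w0, w1, w2, w3}.
  q \lor \Diamond s fails at w1, so \Box (q \lor \Diamond s) is false at w0.
    At w1: q is false, \Diamond s is false, so q \lor \Diamond s is false.
      At w1: \Diamond s requires s at some successor in {w0, w3}.
        At w0: s is false.
        At w3: s is false.
      So \Diamond s is false at w1.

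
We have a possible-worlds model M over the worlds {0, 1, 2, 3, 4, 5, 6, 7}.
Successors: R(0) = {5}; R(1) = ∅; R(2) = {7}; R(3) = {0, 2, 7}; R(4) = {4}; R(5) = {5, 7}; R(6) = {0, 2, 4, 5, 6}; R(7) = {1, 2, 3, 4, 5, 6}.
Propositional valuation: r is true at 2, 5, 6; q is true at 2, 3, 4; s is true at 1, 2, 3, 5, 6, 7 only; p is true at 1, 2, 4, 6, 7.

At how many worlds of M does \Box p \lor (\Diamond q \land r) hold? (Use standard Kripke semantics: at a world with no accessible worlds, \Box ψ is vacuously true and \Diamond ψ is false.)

Recall that \Box ψ holds at a world iff ψ holds at every accessible world, and \Diamond ψ holds iff ψ holds at some accessible world.
Let φ = \Box p \lor (\Diamond q \land r). Evaluate φ at each world:
  0 (successors {5}): φ is false.
  1 (successors ∅): φ is true.
  2 (successors {7}): φ is true.
  3 (successors {0, 2, 7}): φ is false.
  4 (successors {4}): φ is true.
  5 (successors {5, 7}): φ is false.
  6 (successors {0, 2, 4, 5, 6}): φ is true.
  7 (successors {1, 2, 3, 4, 5, 6}): φ is false.
For instance, at 3:
  At 3: \Box p is false, \Diamond q \land r is false, so \Box p \lor (\Diamond q \land r) is false.
    At 3: \Box p requires p at every successor {0, 2, 7}.
      p fails at 0, so \Box p is false at 3.
    At 3: \Diamond q is true, r is false, so \Diamond q \land r is false.
      At 3: \Diamond q requires q at some successor in {0, 2, 7}.
        q holds at 2, so \Diamond q is true at 3.
Satisfying worlds: {1, 2, 4, 6}

4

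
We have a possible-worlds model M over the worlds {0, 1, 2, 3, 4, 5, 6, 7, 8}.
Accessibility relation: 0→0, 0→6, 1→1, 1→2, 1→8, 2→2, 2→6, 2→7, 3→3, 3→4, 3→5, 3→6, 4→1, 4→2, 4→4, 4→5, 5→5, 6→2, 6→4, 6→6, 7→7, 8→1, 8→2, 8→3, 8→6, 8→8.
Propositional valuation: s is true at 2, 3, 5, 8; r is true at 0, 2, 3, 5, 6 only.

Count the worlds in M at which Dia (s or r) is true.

8

Let φ = Dia (s or r). Evaluate φ at each world:
  0 (successors {0, 6}): φ is true.
  1 (successors {1, 2, 8}): φ is true.
  2 (successors {2, 6, 7}): φ is true.
  3 (successors {3, 4, 5, 6}): φ is true.
  4 (successors {1, 2, 4, 5}): φ is true.
  5 (successors {5}): φ is true.
  6 (successors {2, 4, 6}): φ is true.
  7 (successors {7}): φ is false.
  8 (successors {1, 2, 3, 6, 8}): φ is true.
For instance, at 8:
  At 8: Dia (s or r) requires s or r at some successor in {1, 2, 3, 6, 8}.
    s or r holds at 2, so Dia (s or r) is true at 8.
Satisfying worlds: {0, 1, 2, 3, 4, 5, 6, 8}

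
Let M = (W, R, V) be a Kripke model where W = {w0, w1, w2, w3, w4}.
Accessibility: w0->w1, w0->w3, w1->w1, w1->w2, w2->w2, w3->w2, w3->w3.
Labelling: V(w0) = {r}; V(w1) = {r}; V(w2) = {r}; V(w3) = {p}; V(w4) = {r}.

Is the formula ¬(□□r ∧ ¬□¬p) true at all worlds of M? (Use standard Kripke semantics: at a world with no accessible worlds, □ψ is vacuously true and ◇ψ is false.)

Yes

Recall that □ψ holds at a world iff ψ holds at every accessible world, and ◇ψ holds iff ψ holds at some accessible world.
Let φ = ¬(□□r ∧ ¬□¬p). Evaluate φ at each world:
  w0 (successors {w1, w3}): φ is true.
  w1 (successors {w1, w2}): φ is true.
  w2 (successors {w2}): φ is true.
  w3 (successors {w2, w3}): φ is true.
  w4 (successors ∅): φ is true.
For instance, at w3:
  At w3: □□r ∧ ¬□¬p is false, so ¬(□□r ∧ ¬□¬p) is true.
    At w3: □□r is false, ¬□¬p is true, so □□r ∧ ¬□¬p is false.
      At w3: □□r requires □r at every successor {w2, w3}.
        □r fails at w3, so □□r is false at w3.
      At w3: □¬p is false, so ¬□¬p is true.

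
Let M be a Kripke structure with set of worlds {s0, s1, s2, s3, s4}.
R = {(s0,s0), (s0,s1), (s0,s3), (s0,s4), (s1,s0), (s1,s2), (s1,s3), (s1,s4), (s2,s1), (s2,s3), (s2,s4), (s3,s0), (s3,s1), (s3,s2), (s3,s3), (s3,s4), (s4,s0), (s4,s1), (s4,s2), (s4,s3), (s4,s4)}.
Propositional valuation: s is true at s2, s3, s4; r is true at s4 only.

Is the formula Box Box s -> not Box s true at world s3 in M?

Yes

Recall that Box ψ holds at a world iff ψ holds at every accessible world, and Dia ψ holds iff ψ holds at some accessible world.
At s3: Box Box s is false, not Box s is true, so Box Box s -> not Box s is true.
  At s3: Box Box s requires Box s at every successor {s0, s1, s2, s3, s4}.
    Box s fails at s0, so Box Box s is false at s3.
      At s0: Box s requires s at every successor {s0, s1, s3, s4}.
        s fails at s0, so Box s is false at s0.
  At s3: Box s is false, so not Box s is true.
    At s3: Box s requires s at every successor {s0, s1, s2, s3, s4}.
      s fails at s0, so Box s is false at s3.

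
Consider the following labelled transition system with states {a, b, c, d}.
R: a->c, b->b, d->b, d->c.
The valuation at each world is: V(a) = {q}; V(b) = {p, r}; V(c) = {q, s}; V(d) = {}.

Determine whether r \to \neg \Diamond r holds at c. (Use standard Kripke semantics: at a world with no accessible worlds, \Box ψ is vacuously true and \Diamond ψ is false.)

Yes

At c: r is false, \neg \Diamond r is true, so r \to \neg \Diamond r is true.
  At c: \Diamond r is false, so \neg \Diamond r is true.
    At c: no accessible worlds, so \Diamond r is false.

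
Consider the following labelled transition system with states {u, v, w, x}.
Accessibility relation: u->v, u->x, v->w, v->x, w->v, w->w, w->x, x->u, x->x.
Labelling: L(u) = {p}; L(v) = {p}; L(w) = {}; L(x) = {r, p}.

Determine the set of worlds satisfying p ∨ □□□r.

Let φ = p ∨ □□□r. Evaluate φ at each world:
  u (successors {v, x}): φ is true.
  v (successors {w, x}): φ is true.
  w (successors {v, w, x}): φ is false.
  x (successors {u, x}): φ is true.
For instance, at w:
  At w: p is false, □□□r is false, so p ∨ □□□r is false.
    At w: □□□r requires □□r at every successor {v, w, x}.
      □□r fails at v, so □□□r is false at w.
Satisfying worlds: {u, v, x}

u, v, x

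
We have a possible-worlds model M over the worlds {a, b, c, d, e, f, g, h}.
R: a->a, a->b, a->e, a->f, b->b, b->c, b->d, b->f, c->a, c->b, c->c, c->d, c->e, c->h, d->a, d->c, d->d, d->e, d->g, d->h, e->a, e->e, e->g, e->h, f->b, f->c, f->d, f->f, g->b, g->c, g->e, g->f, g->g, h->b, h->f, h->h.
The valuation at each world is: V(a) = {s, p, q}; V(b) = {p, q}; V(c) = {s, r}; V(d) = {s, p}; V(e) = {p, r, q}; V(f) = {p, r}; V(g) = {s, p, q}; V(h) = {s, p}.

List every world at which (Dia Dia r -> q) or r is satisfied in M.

a, b, c, e, f, g

Let φ = (Dia Dia r -> q) or r. Evaluate φ at each world:
  a (successors {a, b, e, f}): φ is true.
  b (successors {b, c, d, f}): φ is true.
  c (successors {a, b, c, d, e, h}): φ is true.
  d (successors {a, c, d, e, g, h}): φ is false.
  e (successors {a, e, g, h}): φ is true.
  f (successors {b, c, d, f}): φ is true.
  g (successors {b, c, e, f, g}): φ is true.
  h (successors {b, f, h}): φ is false.
For instance, at c:
  At c: Dia Dia r -> q is false, r is true, so (Dia Dia r -> q) or r is true.
    At c: Dia Dia r is true, q is false, so Dia Dia r -> q is false.
      At c: Dia Dia r requires Dia r at some successor in {a, b, c, d, e, h}.
        Dia r holds at a, so Dia Dia r is true at c.
Satisfying worlds: {a, b, c, e, f, g}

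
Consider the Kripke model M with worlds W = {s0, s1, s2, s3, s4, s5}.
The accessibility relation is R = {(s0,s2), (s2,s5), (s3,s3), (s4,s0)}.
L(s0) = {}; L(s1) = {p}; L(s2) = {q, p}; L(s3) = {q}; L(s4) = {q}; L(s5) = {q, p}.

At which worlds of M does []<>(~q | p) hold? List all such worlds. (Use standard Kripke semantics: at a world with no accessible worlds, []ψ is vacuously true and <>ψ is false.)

s0, s1, s4, s5

Let φ = []<>(~q | p). Evaluate φ at each world:
  s0 (successors {s2}): φ is true.
  s1 (successors ∅): φ is true.
  s2 (successors {s5}): φ is false.
  s3 (successors {s3}): φ is false.
  s4 (successors {s0}): φ is true.
  s5 (successors ∅): φ is true.
For instance, at s3:
  At s3: []<>(~q | p) requires <>(~q | p) at every successor {s3}.
    <>(~q | p) fails at s3, so []<>(~q | p) is false at s3.
      At s3: <>(~q | p) requires ~q | p at some successor in {s3}.
        At s3: ~q | p is false.
      So <>(~q | p) is false at s3.
Satisfying worlds: {s0, s1, s4, s5}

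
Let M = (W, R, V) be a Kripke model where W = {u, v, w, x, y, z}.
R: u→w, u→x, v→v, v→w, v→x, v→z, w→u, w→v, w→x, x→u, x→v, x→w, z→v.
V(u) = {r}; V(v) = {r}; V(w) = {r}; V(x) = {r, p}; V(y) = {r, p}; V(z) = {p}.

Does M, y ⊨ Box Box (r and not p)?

Yes

At y: no accessible worlds, so Box Box (r and not p) holds vacuously.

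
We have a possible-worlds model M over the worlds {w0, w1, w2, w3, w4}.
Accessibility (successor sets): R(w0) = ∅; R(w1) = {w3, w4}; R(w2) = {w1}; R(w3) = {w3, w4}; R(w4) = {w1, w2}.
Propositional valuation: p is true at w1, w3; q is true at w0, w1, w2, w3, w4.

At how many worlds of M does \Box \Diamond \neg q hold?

Let φ = \Box \Diamond \neg q. Evaluate φ at each world:
  w0 (successors ∅): φ is true.
  w1 (successors {w3, w4}): φ is false.
  w2 (successors {w1}): φ is false.
  w3 (successors {w3, w4}): φ is false.
  w4 (successors {w1, w2}): φ is false.
For instance, at w4:
  At w4: \Box \Diamond \neg q requires \Diamond \neg q at every successor {w1, w2}.
    \Diamond \neg q fails at w1, so \Box \Diamond \neg q is false at w4.
      At w1: \Diamond \neg q requires \neg q at some successor in {w3, w4}.
        At w3: \neg q is false.
        At w4: \neg q is false.
      So \Diamond \neg q is false at w1.
Satisfying worlds: {w0}

1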